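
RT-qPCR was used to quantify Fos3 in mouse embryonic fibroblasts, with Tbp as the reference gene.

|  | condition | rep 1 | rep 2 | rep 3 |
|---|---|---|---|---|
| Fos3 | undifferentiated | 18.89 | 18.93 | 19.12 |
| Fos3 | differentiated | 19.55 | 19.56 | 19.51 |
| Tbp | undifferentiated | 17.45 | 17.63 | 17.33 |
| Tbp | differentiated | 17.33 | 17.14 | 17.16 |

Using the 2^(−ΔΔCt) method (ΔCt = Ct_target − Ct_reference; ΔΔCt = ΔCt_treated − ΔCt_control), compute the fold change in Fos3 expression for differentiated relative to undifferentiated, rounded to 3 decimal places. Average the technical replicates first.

Mean Ct: Fos3 undifferentiated 18.980; Fos3 differentiated 19.540; Tbp undifferentiated 17.470; Tbp differentiated 17.210
ΔCt(undifferentiated) = 18.980 − 17.470 = 1.510
ΔCt(differentiated) = 19.540 − 17.210 = 2.330
ΔΔCt = 2.330 − 1.510 = 0.820
Fold change = 2^(−0.820) = 0.5664

0.566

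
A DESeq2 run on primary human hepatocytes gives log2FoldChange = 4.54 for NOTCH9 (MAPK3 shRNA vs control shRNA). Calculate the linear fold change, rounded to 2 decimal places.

23.26

Fold change = 2^(4.54) = 23.264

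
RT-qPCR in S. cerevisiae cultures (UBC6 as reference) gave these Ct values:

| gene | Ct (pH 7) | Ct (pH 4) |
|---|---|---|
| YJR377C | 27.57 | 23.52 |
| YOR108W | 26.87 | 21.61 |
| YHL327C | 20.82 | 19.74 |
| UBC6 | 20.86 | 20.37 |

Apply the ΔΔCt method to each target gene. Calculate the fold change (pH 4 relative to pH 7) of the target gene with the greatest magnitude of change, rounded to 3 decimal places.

27.284

YJR377C: ΔΔCt = (23.52−20.37) − (27.57−20.86) = 3.15 − 6.71 = -3.56; fold change = 2^3.56 = 11.794
YOR108W: ΔΔCt = (21.61−20.37) − (26.87−20.86) = 1.24 − 6.01 = -4.77; fold change = 2^4.77 = 27.284
YHL327C: ΔΔCt = (19.74−20.37) − (20.82−20.86) = -0.63 − (-0.04) = -0.59; fold change = 2^0.59 = 1.505
YOR108W has the largest |ΔΔCt| = 4.77.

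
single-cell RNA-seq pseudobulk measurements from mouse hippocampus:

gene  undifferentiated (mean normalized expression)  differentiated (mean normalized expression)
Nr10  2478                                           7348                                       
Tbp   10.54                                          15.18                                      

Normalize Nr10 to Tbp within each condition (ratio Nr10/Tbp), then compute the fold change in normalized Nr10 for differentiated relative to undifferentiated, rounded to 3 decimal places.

Nr10/Tbp (undifferentiated) = 2478 / 10.54 = 235.1
Nr10/Tbp (differentiated) = 7348 / 15.18 = 484.06
Fold change = 484.06 / 235.1 = 2.0589

2.059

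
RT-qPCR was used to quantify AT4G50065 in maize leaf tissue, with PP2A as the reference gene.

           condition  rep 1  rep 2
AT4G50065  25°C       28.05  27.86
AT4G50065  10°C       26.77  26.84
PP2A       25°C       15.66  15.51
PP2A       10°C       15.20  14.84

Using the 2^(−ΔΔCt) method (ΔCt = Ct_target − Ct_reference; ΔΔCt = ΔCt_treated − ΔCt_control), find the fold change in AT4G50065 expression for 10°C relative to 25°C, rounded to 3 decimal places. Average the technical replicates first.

1.500

Mean Ct: AT4G50065 25°C 27.955; AT4G50065 10°C 26.805; PP2A 25°C 15.585; PP2A 10°C 15.020
ΔCt(25°C) = 27.955 − 15.585 = 12.370
ΔCt(10°C) = 26.805 − 15.020 = 11.785
ΔΔCt = 11.785 − 12.370 = -0.585
Fold change = 2^(−(-0.585)) = 2^0.585 = 1.5000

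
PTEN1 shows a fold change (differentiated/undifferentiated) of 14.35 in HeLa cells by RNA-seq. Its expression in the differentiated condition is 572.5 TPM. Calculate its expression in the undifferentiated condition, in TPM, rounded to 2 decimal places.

undifferentiated expression = 572.5 / 14.35 = 39.90

39.90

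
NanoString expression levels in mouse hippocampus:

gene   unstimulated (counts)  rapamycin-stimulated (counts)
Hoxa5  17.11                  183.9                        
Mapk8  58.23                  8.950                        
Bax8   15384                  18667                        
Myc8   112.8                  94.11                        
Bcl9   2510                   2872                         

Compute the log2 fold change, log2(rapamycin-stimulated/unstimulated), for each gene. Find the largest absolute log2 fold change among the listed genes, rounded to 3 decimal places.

3.426

log2(183.9/17.11) = 3.426  (Hoxa5)
log2(8.950/58.23) = -2.702  (Mapk8)
log2(18667/15384) = 0.279  (Bax8)
log2(94.11/112.8) = -0.261  (Myc8)
log2(2872/2510) = 0.194  (Bcl9)
The largest magnitude belongs to Hoxa5.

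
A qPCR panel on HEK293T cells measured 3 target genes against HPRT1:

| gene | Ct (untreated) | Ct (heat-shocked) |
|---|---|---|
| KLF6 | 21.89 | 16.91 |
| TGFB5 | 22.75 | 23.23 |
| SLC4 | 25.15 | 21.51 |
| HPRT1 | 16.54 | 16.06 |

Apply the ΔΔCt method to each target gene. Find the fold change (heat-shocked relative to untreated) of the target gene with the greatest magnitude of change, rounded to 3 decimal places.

KLF6: ΔΔCt = (16.91−16.06) − (21.89−16.54) = 0.85 − 5.35 = -4.50; fold change = 2^4.50 = 22.627
TGFB5: ΔΔCt = (23.23−16.06) − (22.75−16.54) = 7.17 − 6.21 = 0.96; fold change = 2^-0.96 = 0.514
SLC4: ΔΔCt = (21.51−16.06) − (25.15−16.54) = 5.45 − 8.61 = -3.16; fold change = 2^3.16 = 8.938
KLF6 has the largest |ΔΔCt| = 4.50.

22.627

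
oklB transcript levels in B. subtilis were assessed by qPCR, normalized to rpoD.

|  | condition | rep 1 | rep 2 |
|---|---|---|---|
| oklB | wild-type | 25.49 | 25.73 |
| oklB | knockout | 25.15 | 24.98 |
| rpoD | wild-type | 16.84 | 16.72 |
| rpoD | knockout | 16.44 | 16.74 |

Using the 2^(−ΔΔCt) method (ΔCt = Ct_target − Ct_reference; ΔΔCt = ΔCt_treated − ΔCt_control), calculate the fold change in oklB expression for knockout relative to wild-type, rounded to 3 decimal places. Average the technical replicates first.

Mean Ct: oklB wild-type 25.610; oklB knockout 25.065; rpoD wild-type 16.780; rpoD knockout 16.590
ΔCt(wild-type) = 25.610 − 16.780 = 8.830
ΔCt(knockout) = 25.065 − 16.590 = 8.475
ΔΔCt = 8.475 − 8.830 = -0.355
Fold change = 2^(−(-0.355)) = 2^0.355 = 1.2790

1.279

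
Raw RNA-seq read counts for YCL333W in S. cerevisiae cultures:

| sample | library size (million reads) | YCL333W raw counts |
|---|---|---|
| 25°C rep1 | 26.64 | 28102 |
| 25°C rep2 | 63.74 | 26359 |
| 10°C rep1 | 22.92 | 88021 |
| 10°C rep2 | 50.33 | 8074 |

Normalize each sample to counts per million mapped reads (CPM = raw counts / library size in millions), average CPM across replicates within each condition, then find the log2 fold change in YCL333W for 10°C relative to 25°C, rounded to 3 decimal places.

CPM(25°C rep1) = 28102 / 26.64 = 1054.8799
CPM(25°C rep2) = 26359 / 63.74 = 413.5394
CPM(10°C rep1) = 88021 / 22.92 = 3840.3578
CPM(10°C rep2) = 8074 / 50.33 = 160.4212
mean CPM(25°C) = 734.2096; mean CPM(10°C) = 2000.3895
Fold change = 2000.3895 / 734.2096 = 2.72455
log2(2.72455) = 1.4460

1.446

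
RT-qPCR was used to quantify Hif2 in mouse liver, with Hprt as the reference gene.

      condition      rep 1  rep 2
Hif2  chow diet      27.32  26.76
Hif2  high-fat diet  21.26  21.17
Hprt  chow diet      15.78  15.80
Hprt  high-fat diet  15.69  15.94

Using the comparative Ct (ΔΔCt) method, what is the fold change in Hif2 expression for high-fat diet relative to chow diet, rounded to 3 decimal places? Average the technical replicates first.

57.680

Mean Ct: Hif2 chow diet 27.040; Hif2 high-fat diet 21.215; Hprt chow diet 15.790; Hprt high-fat diet 15.815
ΔCt(chow diet) = 27.040 − 15.790 = 11.250
ΔCt(high-fat diet) = 21.215 − 15.815 = 5.400
ΔΔCt = 5.400 − 11.250 = -5.850
Fold change = 2^(−(-5.850)) = 2^5.850 = 57.6800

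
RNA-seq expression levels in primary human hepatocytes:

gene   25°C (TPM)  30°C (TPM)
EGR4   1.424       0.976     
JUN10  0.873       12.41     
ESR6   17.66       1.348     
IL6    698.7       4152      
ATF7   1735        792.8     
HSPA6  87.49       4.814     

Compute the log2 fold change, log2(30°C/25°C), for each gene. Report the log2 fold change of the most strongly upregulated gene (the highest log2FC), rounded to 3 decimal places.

log2(0.976/1.424) = -0.545  (EGR4)
log2(12.41/0.873) = 3.829  (JUN10)
log2(1.348/17.66) = -3.712  (ESR6)
log2(4152/698.7) = 2.571  (IL6)
log2(792.8/1735) = -1.130  (ATF7)
log2(4.814/87.49) = -4.184  (HSPA6)
JUN10 is most strongly upregulated.

3.829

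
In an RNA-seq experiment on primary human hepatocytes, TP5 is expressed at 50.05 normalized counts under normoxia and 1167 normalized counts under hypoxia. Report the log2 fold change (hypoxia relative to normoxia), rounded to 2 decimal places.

4.54

Fold change = 1167 / 50.05 = 23.3167
log2(23.3167) = 4.543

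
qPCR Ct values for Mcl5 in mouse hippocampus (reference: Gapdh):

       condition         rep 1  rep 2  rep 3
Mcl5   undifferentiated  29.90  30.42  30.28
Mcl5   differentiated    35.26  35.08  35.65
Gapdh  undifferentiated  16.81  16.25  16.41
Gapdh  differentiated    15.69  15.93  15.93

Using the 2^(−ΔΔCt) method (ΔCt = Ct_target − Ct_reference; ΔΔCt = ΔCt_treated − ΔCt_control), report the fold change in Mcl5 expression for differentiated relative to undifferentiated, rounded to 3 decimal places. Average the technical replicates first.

0.018

Mean Ct: Mcl5 undifferentiated 30.200; Mcl5 differentiated 35.330; Gapdh undifferentiated 16.490; Gapdh differentiated 15.850
ΔCt(undifferentiated) = 30.200 − 16.490 = 13.710
ΔCt(differentiated) = 35.330 − 15.850 = 19.480
ΔΔCt = 19.480 − 13.710 = 5.770
Fold change = 2^(−5.770) = 0.0183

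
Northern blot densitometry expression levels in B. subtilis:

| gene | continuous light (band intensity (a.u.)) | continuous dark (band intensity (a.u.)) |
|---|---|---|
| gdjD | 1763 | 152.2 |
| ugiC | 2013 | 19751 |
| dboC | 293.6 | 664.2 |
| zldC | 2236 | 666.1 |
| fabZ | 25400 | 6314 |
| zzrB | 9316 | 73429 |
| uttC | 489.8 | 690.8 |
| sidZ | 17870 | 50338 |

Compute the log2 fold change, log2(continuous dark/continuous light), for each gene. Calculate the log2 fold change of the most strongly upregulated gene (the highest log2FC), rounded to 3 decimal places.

log2(152.2/1763) = -3.534  (gdjD)
log2(19751/2013) = 3.295  (ugiC)
log2(664.2/293.6) = 1.178  (dboC)
log2(666.1/2236) = -1.747  (zldC)
log2(6314/25400) = -2.008  (fabZ)
log2(73429/9316) = 2.979  (zzrB)
log2(690.8/489.8) = 0.496  (uttC)
log2(50338/17870) = 1.494  (sidZ)
ugiC is most strongly upregulated.

3.295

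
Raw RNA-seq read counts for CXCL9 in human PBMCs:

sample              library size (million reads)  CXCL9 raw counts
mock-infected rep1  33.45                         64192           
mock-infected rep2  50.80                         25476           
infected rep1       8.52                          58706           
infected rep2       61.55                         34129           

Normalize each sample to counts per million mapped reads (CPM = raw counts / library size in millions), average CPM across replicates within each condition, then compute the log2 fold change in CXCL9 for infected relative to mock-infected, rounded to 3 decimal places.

CPM(mock-infected rep1) = 64192 / 33.45 = 1919.0433
CPM(mock-infected rep2) = 25476 / 50.80 = 501.4961
CPM(infected rep1) = 58706 / 8.52 = 6890.3756
CPM(infected rep2) = 34129 / 61.55 = 554.4923
mean CPM(mock-infected) = 1210.2697; mean CPM(infected) = 3722.4339
Fold change = 3722.4339 / 1210.2697 = 3.07571
log2(3.07571) = 1.6209

1.621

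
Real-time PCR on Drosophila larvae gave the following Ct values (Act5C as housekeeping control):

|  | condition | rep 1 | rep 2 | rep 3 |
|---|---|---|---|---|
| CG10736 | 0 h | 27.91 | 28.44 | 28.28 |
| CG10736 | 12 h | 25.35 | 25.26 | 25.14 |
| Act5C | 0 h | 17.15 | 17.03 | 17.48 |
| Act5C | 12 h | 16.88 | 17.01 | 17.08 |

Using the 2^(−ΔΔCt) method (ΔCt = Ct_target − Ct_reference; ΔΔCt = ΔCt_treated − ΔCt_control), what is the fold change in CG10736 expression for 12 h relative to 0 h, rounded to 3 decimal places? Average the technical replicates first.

Mean Ct: CG10736 0 h 28.210; CG10736 12 h 25.250; Act5C 0 h 17.220; Act5C 12 h 16.990
ΔCt(0 h) = 28.210 − 17.220 = 10.990
ΔCt(12 h) = 25.250 − 16.990 = 8.260
ΔΔCt = 8.260 − 10.990 = -2.730
Fold change = 2^(−(-2.730)) = 2^2.730 = 6.6346

6.635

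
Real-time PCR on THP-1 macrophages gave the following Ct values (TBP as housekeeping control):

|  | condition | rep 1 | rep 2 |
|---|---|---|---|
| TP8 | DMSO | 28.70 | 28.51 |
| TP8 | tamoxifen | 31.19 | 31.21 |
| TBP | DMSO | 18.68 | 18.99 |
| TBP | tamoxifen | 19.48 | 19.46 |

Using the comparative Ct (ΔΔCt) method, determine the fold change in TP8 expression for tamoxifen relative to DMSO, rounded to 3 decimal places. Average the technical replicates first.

0.257

Mean Ct: TP8 DMSO 28.605; TP8 tamoxifen 31.200; TBP DMSO 18.835; TBP tamoxifen 19.470
ΔCt(DMSO) = 28.605 − 18.835 = 9.770
ΔCt(tamoxifen) = 31.200 − 19.470 = 11.730
ΔΔCt = 11.730 − 9.770 = 1.960
Fold change = 2^(−1.960) = 0.2570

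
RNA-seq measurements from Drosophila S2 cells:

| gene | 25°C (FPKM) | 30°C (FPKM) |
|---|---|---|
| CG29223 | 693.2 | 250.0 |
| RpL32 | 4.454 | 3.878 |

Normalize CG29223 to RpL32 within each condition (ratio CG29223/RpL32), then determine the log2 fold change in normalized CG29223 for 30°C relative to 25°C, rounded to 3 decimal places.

CG29223/RpL32 (25°C) = 693.2 / 4.454 = 155.64
CG29223/RpL32 (30°C) = 250.0 / 3.878 = 64.466
Fold change = 64.466 / 155.64 = 0.4142
log2(0.4142) = -1.2716

-1.272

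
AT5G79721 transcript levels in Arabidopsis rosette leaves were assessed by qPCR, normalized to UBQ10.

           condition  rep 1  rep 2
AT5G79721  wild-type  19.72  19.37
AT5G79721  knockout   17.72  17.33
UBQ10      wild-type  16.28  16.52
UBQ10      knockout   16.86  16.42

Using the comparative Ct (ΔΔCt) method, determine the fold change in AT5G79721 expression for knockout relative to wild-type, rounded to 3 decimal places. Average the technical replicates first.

Mean Ct: AT5G79721 wild-type 19.545; AT5G79721 knockout 17.525; UBQ10 wild-type 16.400; UBQ10 knockout 16.640
ΔCt(wild-type) = 19.545 − 16.400 = 3.145
ΔCt(knockout) = 17.525 − 16.640 = 0.885
ΔΔCt = 0.885 − 3.145 = -2.260
Fold change = 2^(−(-2.260)) = 2^2.260 = 4.7899

4.790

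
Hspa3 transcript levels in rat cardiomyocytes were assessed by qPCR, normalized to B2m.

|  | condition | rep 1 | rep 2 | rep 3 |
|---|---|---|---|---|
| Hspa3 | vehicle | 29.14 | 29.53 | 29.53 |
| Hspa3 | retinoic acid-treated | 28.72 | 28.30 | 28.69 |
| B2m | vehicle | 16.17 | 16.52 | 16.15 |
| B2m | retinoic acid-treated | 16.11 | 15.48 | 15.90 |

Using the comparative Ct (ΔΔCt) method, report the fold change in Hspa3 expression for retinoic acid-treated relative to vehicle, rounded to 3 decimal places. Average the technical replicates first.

Mean Ct: Hspa3 vehicle 29.400; Hspa3 retinoic acid-treated 28.570; B2m vehicle 16.280; B2m retinoic acid-treated 15.830
ΔCt(vehicle) = 29.400 − 16.280 = 13.120
ΔCt(retinoic acid-treated) = 28.570 − 15.830 = 12.740
ΔΔCt = 12.740 − 13.120 = -0.380
Fold change = 2^(−(-0.380)) = 2^0.380 = 1.3013

1.301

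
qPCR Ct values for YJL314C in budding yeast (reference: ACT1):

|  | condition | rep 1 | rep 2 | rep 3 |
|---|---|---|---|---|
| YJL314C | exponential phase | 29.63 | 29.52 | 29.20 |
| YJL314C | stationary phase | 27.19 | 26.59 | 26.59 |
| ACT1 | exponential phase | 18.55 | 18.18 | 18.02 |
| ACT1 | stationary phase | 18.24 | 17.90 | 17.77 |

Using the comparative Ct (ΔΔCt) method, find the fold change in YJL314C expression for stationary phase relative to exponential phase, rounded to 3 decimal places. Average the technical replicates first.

5.205

Mean Ct: YJL314C exponential phase 29.450; YJL314C stationary phase 26.790; ACT1 exponential phase 18.250; ACT1 stationary phase 17.970
ΔCt(exponential phase) = 29.450 − 18.250 = 11.200
ΔCt(stationary phase) = 26.790 − 17.970 = 8.820
ΔΔCt = 8.820 − 11.200 = -2.380
Fold change = 2^(−(-2.380)) = 2^2.380 = 5.2054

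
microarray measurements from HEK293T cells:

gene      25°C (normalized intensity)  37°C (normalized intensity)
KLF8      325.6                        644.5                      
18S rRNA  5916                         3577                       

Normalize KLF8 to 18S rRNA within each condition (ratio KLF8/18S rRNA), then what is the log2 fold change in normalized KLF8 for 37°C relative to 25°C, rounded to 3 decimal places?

1.711

KLF8/18S rRNA (25°C) = 325.6 / 5916 = 0.055037
KLF8/18S rRNA (37°C) = 644.5 / 3577 = 0.18018
Fold change = 0.18018 / 0.055037 = 3.2738
log2(3.2738) = 1.7110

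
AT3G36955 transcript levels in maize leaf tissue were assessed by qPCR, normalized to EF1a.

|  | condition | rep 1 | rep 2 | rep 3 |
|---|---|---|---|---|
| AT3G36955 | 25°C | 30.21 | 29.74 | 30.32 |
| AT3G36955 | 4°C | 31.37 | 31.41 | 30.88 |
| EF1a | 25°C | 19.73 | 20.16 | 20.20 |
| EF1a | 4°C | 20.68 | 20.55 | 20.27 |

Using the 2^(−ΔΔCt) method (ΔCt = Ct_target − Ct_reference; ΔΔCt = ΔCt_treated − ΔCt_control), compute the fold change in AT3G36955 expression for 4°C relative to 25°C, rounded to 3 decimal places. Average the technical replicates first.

0.633

Mean Ct: AT3G36955 25°C 30.090; AT3G36955 4°C 31.220; EF1a 25°C 20.030; EF1a 4°C 20.500
ΔCt(25°C) = 30.090 − 20.030 = 10.060
ΔCt(4°C) = 31.220 − 20.500 = 10.720
ΔΔCt = 10.720 − 10.060 = 0.660
Fold change = 2^(−0.660) = 0.6329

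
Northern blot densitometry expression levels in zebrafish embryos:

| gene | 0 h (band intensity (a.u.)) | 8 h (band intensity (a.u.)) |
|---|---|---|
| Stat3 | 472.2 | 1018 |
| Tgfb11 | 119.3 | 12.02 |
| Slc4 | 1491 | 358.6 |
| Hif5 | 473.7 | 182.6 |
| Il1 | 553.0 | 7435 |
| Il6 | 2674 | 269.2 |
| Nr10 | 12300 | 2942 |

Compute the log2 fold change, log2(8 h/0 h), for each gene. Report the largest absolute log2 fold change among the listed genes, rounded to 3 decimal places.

log2(1018/472.2) = 1.108  (Stat3)
log2(12.02/119.3) = -3.311  (Tgfb11)
log2(358.6/1491) = -2.056  (Slc4)
log2(182.6/473.7) = -1.375  (Hif5)
log2(7435/553.0) = 3.749  (Il1)
log2(269.2/2674) = -3.312  (Il6)
log2(2942/12300) = -2.064  (Nr10)
The largest magnitude belongs to Il1.

3.749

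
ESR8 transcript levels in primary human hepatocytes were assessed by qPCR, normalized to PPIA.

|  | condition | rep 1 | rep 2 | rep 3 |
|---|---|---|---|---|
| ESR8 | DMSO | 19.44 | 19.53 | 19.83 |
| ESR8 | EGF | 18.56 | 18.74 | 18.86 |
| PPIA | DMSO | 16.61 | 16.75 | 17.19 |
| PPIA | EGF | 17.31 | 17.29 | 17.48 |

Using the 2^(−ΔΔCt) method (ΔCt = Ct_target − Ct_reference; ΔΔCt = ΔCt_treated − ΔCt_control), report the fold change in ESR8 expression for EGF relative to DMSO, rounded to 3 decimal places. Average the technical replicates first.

2.621

Mean Ct: ESR8 DMSO 19.600; ESR8 EGF 18.720; PPIA DMSO 16.850; PPIA EGF 17.360
ΔCt(DMSO) = 19.600 − 16.850 = 2.750
ΔCt(EGF) = 18.720 − 17.360 = 1.360
ΔΔCt = 1.360 − 2.750 = -1.390
Fold change = 2^(−(-1.390)) = 2^1.390 = 2.6208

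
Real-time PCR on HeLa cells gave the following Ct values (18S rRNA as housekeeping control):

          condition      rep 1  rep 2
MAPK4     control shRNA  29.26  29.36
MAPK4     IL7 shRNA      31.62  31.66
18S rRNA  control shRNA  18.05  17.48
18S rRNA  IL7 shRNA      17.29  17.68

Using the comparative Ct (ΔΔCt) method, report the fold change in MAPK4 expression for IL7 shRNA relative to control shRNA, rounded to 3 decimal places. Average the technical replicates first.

0.164

Mean Ct: MAPK4 control shRNA 29.310; MAPK4 IL7 shRNA 31.640; 18S rRNA control shRNA 17.765; 18S rRNA IL7 shRNA 17.485
ΔCt(control shRNA) = 29.310 − 17.765 = 11.545
ΔCt(IL7 shRNA) = 31.640 − 17.485 = 14.155
ΔΔCt = 14.155 − 11.545 = 2.610
Fold change = 2^(−2.610) = 0.1638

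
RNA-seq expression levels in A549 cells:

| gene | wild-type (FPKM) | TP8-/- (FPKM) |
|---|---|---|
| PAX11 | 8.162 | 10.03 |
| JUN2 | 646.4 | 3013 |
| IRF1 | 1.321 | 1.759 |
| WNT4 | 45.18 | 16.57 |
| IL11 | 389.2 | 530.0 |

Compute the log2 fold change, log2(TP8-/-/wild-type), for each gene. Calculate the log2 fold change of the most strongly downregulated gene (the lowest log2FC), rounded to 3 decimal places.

log2(10.03/8.162) = 0.297  (PAX11)
log2(3013/646.4) = 2.221  (JUN2)
log2(1.759/1.321) = 0.413  (IRF1)
log2(16.57/45.18) = -1.447  (WNT4)
log2(530.0/389.2) = 0.445  (IL11)
WNT4 is most strongly downregulated.

-1.447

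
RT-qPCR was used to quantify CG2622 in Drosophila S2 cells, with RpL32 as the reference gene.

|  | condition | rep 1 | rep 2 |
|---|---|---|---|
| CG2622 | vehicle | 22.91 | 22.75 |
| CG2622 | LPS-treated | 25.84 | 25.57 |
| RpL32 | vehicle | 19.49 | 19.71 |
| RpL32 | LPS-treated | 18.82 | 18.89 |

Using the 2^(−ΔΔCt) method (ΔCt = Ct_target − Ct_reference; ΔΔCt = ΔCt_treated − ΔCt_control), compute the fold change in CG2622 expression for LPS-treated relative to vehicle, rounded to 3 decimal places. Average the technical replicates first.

Mean Ct: CG2622 vehicle 22.830; CG2622 LPS-treated 25.705; RpL32 vehicle 19.600; RpL32 LPS-treated 18.855
ΔCt(vehicle) = 22.830 − 19.600 = 3.230
ΔCt(LPS-treated) = 25.705 − 18.855 = 6.850
ΔΔCt = 6.850 − 3.230 = 3.620
Fold change = 2^(−3.620) = 0.0813

0.081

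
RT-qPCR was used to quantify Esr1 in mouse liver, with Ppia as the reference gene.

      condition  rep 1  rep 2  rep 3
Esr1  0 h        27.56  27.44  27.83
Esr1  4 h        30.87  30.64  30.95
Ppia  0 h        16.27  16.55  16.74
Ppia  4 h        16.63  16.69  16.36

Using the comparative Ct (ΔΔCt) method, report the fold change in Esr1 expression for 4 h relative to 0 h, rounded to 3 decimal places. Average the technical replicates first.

0.111

Mean Ct: Esr1 0 h 27.610; Esr1 4 h 30.820; Ppia 0 h 16.520; Ppia 4 h 16.560
ΔCt(0 h) = 27.610 − 16.520 = 11.090
ΔCt(4 h) = 30.820 − 16.560 = 14.260
ΔΔCt = 14.260 − 11.090 = 3.170
Fold change = 2^(−3.170) = 0.1111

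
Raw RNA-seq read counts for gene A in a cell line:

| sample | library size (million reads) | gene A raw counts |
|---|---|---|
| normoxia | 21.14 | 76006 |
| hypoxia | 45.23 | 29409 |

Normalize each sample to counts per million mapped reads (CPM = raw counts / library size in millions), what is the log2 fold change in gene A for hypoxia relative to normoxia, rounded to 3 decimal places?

CPM(normoxia) = 76006 / 21.14 = 3595.3642
CPM(hypoxia) = 29409 / 45.23 = 650.2100
Fold change = 650.2100 / 3595.3642 = 0.18085
log2(0.18085) = -2.4672

-2.467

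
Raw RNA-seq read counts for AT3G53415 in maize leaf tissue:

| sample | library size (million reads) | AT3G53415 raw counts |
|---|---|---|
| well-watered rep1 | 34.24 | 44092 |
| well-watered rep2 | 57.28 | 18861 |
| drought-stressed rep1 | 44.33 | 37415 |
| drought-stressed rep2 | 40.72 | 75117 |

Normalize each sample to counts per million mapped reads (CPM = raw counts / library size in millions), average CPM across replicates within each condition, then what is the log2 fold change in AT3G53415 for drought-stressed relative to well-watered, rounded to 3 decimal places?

0.734

CPM(well-watered rep1) = 44092 / 34.24 = 1287.7336
CPM(well-watered rep2) = 18861 / 57.28 = 329.2772
CPM(drought-stressed rep1) = 37415 / 44.33 = 844.0108
CPM(drought-stressed rep2) = 75117 / 40.72 = 1844.7200
mean CPM(well-watered) = 808.5054; mean CPM(drought-stressed) = 1344.3654
Fold change = 1344.3654 / 808.5054 = 1.66278
log2(1.66278) = 0.7336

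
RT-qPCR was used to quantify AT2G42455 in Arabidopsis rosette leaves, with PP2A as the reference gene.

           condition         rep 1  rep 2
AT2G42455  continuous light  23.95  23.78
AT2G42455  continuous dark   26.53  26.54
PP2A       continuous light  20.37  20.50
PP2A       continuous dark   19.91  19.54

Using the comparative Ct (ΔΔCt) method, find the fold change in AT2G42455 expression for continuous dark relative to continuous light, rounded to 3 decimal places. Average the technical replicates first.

0.096

Mean Ct: AT2G42455 continuous light 23.865; AT2G42455 continuous dark 26.535; PP2A continuous light 20.435; PP2A continuous dark 19.725
ΔCt(continuous light) = 23.865 − 20.435 = 3.430
ΔCt(continuous dark) = 26.535 − 19.725 = 6.810
ΔΔCt = 6.810 − 3.430 = 3.380
Fold change = 2^(−3.380) = 0.0961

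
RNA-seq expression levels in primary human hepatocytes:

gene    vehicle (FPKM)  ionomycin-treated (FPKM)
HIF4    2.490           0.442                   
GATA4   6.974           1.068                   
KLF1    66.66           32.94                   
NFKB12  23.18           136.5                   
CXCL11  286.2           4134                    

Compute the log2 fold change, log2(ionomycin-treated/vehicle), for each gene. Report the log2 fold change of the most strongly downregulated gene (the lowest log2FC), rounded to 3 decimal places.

log2(0.442/2.490) = -2.494  (HIF4)
log2(1.068/6.974) = -2.707  (GATA4)
log2(32.94/66.66) = -1.017  (KLF1)
log2(136.5/23.18) = 2.558  (NFKB12)
log2(4134/286.2) = 3.852  (CXCL11)
GATA4 is most strongly downregulated.

-2.707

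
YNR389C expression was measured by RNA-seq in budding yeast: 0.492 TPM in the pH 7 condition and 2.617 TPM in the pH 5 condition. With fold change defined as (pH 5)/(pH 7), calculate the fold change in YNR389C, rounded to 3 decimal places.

5.319

Fold change = 2.617 / 0.492 = 5.3191
YNR389C is upregulated.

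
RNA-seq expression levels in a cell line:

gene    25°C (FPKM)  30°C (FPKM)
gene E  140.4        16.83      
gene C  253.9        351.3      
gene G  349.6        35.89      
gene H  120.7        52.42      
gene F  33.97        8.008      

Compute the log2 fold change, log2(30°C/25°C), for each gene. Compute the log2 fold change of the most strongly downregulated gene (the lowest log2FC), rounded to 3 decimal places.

-3.284

log2(16.83/140.4) = -3.060  (gene E)
log2(351.3/253.9) = 0.468  (gene C)
log2(35.89/349.6) = -3.284  (gene G)
log2(52.42/120.7) = -1.203  (gene H)
log2(8.008/33.97) = -2.085  (gene F)
gene G is most strongly downregulated.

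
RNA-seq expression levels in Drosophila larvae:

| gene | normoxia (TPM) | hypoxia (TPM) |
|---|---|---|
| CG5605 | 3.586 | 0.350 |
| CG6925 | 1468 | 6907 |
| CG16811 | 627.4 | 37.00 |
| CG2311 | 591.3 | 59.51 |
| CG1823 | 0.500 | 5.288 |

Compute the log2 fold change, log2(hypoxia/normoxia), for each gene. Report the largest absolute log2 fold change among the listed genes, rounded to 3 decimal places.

4.084

log2(0.350/3.586) = -3.357  (CG5605)
log2(6907/1468) = 2.234  (CG6925)
log2(37.00/627.4) = -4.084  (CG16811)
log2(59.51/591.3) = -3.313  (CG2311)
log2(5.288/0.500) = 3.403  (CG1823)
The largest magnitude belongs to CG16811.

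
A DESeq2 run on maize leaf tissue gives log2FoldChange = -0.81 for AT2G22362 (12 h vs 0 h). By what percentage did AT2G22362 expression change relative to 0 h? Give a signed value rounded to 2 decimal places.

-42.96%

Fold change = 2^(-0.81) = 0.5704
Percent change = (FC − 1) × 100% = (0.5704 − 1) × 100 = -42.96%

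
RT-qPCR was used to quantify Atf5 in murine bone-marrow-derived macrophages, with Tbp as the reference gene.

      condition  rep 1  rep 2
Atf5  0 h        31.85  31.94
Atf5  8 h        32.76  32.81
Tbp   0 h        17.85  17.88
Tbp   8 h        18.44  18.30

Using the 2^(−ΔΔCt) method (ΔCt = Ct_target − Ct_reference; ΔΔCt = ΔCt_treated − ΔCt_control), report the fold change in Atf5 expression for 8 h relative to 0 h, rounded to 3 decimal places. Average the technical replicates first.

0.766

Mean Ct: Atf5 0 h 31.895; Atf5 8 h 32.785; Tbp 0 h 17.865; Tbp 8 h 18.370
ΔCt(0 h) = 31.895 − 17.865 = 14.030
ΔCt(8 h) = 32.785 − 18.370 = 14.415
ΔΔCt = 14.415 − 14.030 = 0.385
Fold change = 2^(−0.385) = 0.7658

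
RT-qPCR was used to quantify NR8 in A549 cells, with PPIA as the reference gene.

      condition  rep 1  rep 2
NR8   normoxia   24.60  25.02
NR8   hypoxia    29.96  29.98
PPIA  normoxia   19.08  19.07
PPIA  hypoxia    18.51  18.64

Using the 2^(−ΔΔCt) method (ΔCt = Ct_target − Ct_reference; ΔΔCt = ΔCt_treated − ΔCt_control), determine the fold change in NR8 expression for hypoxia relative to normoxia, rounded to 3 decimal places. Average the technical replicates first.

0.020

Mean Ct: NR8 normoxia 24.810; NR8 hypoxia 29.970; PPIA normoxia 19.075; PPIA hypoxia 18.575
ΔCt(normoxia) = 24.810 − 19.075 = 5.735
ΔCt(hypoxia) = 29.970 − 18.575 = 11.395
ΔΔCt = 11.395 − 5.735 = 5.660
Fold change = 2^(−5.660) = 0.0198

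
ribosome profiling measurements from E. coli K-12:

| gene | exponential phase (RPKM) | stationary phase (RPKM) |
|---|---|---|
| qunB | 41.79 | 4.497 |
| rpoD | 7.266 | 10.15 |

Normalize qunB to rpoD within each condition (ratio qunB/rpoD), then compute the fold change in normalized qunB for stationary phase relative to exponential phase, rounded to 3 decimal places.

qunB/rpoD (exponential phase) = 41.79 / 7.266 = 5.7514
qunB/rpoD (stationary phase) = 4.497 / 10.15 = 0.44305
Fold change = 0.44305 / 5.7514 = 0.0770

0.077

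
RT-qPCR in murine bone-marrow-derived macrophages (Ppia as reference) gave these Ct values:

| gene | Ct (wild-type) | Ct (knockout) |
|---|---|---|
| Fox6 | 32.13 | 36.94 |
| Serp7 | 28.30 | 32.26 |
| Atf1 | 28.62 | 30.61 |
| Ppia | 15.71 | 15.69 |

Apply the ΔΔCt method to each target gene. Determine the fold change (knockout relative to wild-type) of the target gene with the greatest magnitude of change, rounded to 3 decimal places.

0.035

Fox6: ΔΔCt = (36.94−15.69) − (32.13−15.71) = 21.25 − 16.42 = 4.83; fold change = 2^-4.83 = 0.035
Serp7: ΔΔCt = (32.26−15.69) − (28.30−15.71) = 16.57 − 12.59 = 3.98; fold change = 2^-3.98 = 0.063
Atf1: ΔΔCt = (30.61−15.69) − (28.62−15.71) = 14.92 − 12.91 = 2.01; fold change = 2^-2.01 = 0.248
Fox6 has the largest |ΔΔCt| = 4.83.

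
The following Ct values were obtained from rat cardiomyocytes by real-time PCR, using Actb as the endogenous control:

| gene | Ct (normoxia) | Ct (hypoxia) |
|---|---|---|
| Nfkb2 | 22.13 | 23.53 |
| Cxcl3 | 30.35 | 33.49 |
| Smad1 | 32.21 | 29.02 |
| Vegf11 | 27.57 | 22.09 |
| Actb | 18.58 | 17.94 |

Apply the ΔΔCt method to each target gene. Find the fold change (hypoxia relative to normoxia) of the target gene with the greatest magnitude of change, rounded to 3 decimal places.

Nfkb2: ΔΔCt = (23.53−17.94) − (22.13−18.58) = 5.59 − 3.55 = 2.04; fold change = 2^-2.04 = 0.243
Cxcl3: ΔΔCt = (33.49−17.94) − (30.35−18.58) = 15.55 − 11.77 = 3.78; fold change = 2^-3.78 = 0.073
Smad1: ΔΔCt = (29.02−17.94) − (32.21−18.58) = 11.08 − 13.63 = -2.55; fold change = 2^2.55 = 5.856
Vegf11: ΔΔCt = (22.09−17.94) − (27.57−18.58) = 4.15 − 8.99 = -4.84; fold change = 2^4.84 = 28.641
Vegf11 has the largest |ΔΔCt| = 4.84.

28.641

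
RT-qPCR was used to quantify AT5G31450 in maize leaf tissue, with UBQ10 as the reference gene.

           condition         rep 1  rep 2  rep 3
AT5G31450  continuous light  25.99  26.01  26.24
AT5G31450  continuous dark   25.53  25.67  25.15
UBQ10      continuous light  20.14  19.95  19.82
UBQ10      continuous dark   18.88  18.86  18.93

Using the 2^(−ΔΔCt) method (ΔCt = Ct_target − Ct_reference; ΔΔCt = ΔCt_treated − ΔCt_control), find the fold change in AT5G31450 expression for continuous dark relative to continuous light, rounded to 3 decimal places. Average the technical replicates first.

Mean Ct: AT5G31450 continuous light 26.080; AT5G31450 continuous dark 25.450; UBQ10 continuous light 19.970; UBQ10 continuous dark 18.890
ΔCt(continuous light) = 26.080 − 19.970 = 6.110
ΔCt(continuous dark) = 25.450 − 18.890 = 6.560
ΔΔCt = 6.560 − 6.110 = 0.450
Fold change = 2^(−0.450) = 0.7320

0.732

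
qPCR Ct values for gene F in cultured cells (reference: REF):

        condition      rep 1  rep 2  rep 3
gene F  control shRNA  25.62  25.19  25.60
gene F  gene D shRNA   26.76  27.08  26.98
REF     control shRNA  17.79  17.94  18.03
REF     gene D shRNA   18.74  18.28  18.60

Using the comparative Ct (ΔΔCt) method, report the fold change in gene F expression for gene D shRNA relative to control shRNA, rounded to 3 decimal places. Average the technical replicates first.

Mean Ct: gene F control shRNA 25.470; gene F gene D shRNA 26.940; REF control shRNA 17.920; REF gene D shRNA 18.540
ΔCt(control shRNA) = 25.470 − 17.920 = 7.550
ΔCt(gene D shRNA) = 26.940 − 18.540 = 8.400
ΔΔCt = 8.400 − 7.550 = 0.850
Fold change = 2^(−0.850) = 0.5548

0.555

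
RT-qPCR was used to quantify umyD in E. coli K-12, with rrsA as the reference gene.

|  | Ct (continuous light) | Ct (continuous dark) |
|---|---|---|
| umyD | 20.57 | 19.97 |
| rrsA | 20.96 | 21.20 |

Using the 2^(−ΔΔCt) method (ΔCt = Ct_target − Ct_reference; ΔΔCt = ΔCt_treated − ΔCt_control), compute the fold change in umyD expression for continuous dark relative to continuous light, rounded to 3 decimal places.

1.790

ΔCt(continuous light) = 20.570 − 20.960 = -0.390
ΔCt(continuous dark) = 19.970 − 21.200 = -1.230
ΔΔCt = -1.230 − (-0.390) = -0.840
Fold change = 2^(−(-0.840)) = 2^0.840 = 1.7901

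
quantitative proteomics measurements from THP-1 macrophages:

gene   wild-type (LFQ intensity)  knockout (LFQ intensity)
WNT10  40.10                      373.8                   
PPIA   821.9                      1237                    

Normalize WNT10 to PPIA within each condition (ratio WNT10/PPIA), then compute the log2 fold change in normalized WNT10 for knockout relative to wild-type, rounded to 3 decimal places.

WNT10/PPIA (wild-type) = 40.10 / 821.9 = 0.048789
WNT10/PPIA (knockout) = 373.8 / 1237 = 0.30218
Fold change = 0.30218 / 0.048789 = 6.1936
log2(6.1936) = 2.6308

2.631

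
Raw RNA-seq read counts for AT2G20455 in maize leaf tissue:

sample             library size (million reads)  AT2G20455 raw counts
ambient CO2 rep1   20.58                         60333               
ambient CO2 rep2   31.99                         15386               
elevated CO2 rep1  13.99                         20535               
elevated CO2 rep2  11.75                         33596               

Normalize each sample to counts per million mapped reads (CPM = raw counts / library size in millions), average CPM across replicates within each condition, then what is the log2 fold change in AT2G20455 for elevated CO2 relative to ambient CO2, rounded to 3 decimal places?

0.343

CPM(ambient CO2 rep1) = 60333 / 20.58 = 2931.6327
CPM(ambient CO2 rep2) = 15386 / 31.99 = 480.9628
CPM(elevated CO2 rep1) = 20535 / 13.99 = 1467.8342
CPM(elevated CO2 rep2) = 33596 / 11.75 = 2859.2340
mean CPM(ambient CO2) = 1706.2977; mean CPM(elevated CO2) = 2163.5341
Fold change = 2163.5341 / 1706.2977 = 1.26797
log2(1.26797) = 0.3425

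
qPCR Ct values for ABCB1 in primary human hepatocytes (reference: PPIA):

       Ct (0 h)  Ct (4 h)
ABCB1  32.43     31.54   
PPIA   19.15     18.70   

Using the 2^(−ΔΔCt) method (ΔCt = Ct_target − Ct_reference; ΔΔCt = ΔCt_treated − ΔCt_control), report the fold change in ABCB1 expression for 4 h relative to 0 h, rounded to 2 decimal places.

1.36

ΔCt(0 h) = 32.430 − 19.150 = 13.280
ΔCt(4 h) = 31.540 − 18.700 = 12.840
ΔΔCt = 12.840 − 13.280 = -0.440
Fold change = 2^(−(-0.440)) = 2^0.440 = 1.357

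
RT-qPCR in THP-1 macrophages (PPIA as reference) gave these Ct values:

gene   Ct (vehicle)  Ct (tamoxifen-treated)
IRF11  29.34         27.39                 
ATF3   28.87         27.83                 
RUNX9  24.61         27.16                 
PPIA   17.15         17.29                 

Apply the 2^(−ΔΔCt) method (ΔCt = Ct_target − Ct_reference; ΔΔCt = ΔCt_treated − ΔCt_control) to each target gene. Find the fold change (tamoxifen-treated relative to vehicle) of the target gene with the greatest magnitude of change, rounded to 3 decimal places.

0.188

IRF11: ΔΔCt = (27.39−17.29) − (29.34−17.15) = 10.10 − 12.19 = -2.09; fold change = 2^2.09 = 4.257
ATF3: ΔΔCt = (27.83−17.29) − (28.87−17.15) = 10.54 − 11.72 = -1.18; fold change = 2^1.18 = 2.266
RUNX9: ΔΔCt = (27.16−17.29) − (24.61−17.15) = 9.87 − 7.46 = 2.41; fold change = 2^-2.41 = 0.188
RUNX9 has the largest |ΔΔCt| = 2.41.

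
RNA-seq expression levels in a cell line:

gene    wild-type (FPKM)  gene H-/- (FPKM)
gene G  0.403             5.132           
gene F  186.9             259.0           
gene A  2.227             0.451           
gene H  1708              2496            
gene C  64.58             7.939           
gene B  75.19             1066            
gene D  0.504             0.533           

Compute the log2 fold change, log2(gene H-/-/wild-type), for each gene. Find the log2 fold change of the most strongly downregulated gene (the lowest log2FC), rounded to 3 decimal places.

-3.024

log2(5.132/0.403) = 3.671  (gene G)
log2(259.0/186.9) = 0.471  (gene F)
log2(0.451/2.227) = -2.304  (gene A)
log2(2496/1708) = 0.547  (gene H)
log2(7.939/64.58) = -3.024  (gene C)
log2(1066/75.19) = 3.826  (gene B)
log2(0.533/0.504) = 0.081  (gene D)
gene C is most strongly downregulated.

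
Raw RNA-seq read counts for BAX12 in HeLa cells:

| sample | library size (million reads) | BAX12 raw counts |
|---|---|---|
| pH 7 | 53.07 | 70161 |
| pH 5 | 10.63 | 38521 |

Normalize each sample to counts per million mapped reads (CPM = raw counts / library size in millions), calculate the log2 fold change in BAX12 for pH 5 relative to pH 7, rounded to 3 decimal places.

1.455

CPM(pH 7) = 70161 / 53.07 = 1322.0464
CPM(pH 5) = 38521 / 10.63 = 3623.8006
Fold change = 3623.8006 / 1322.0464 = 2.74105
log2(2.74105) = 1.4547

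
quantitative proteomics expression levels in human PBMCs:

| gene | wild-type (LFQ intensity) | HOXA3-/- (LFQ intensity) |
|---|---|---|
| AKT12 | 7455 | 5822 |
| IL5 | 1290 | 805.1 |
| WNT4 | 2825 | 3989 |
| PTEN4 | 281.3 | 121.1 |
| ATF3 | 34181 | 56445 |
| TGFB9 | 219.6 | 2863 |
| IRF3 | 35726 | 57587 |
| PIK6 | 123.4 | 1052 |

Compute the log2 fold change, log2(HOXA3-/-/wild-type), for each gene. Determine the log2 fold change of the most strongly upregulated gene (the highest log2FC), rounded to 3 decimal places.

3.705

log2(5822/7455) = -0.357  (AKT12)
log2(805.1/1290) = -0.680  (IL5)
log2(3989/2825) = 0.498  (WNT4)
log2(121.1/281.3) = -1.216  (PTEN4)
log2(56445/34181) = 0.724  (ATF3)
log2(2863/219.6) = 3.705  (TGFB9)
log2(57587/35726) = 0.689  (IRF3)
log2(1052/123.4) = 3.092  (PIK6)
TGFB9 is most strongly upregulated.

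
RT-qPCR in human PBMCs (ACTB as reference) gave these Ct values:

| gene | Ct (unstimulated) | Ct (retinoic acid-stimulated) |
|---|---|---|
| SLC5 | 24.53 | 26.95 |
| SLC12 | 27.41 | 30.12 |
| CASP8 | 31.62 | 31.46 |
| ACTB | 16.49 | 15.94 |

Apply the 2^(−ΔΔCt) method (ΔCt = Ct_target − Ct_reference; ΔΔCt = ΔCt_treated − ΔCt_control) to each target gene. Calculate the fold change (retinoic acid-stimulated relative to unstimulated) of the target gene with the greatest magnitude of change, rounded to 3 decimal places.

SLC5: ΔΔCt = (26.95−15.94) − (24.53−16.49) = 11.01 − 8.04 = 2.97; fold change = 2^-2.97 = 0.128
SLC12: ΔΔCt = (30.12−15.94) − (27.41−16.49) = 14.18 − 10.92 = 3.26; fold change = 2^-3.26 = 0.104
CASP8: ΔΔCt = (31.46−15.94) − (31.62−16.49) = 15.52 − 15.13 = 0.39; fold change = 2^-0.39 = 0.763
SLC12 has the largest |ΔΔCt| = 3.26.

0.104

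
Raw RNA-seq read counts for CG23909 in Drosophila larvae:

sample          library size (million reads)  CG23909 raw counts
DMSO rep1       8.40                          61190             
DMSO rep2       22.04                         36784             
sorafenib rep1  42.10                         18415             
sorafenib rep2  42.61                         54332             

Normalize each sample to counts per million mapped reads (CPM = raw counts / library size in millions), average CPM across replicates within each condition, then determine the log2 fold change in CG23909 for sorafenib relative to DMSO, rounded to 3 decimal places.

CPM(DMSO rep1) = 61190 / 8.40 = 7284.5238
CPM(DMSO rep2) = 36784 / 22.04 = 1668.9655
CPM(sorafenib rep1) = 18415 / 42.10 = 437.4109
CPM(sorafenib rep2) = 54332 / 42.61 = 1275.0997
mean CPM(DMSO) = 4476.7447; mean CPM(sorafenib) = 856.2553
Fold change = 856.2553 / 4476.7447 = 0.19127
log2(0.19127) = -2.3863

-2.386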